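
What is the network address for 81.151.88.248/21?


IP:   01010001.10010111.01011000.11111000
Mask: 11111111.11111111.11111000.00000000
AND operation:
Net:  01010001.10010111.01011000.00000000
Network: 81.151.88.0/21


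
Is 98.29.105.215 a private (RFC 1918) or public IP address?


RFC 1918 private ranges:
  10.0.0.0/8 (10.0.0.0 - 10.255.255.255)
  172.16.0.0/12 (172.16.0.0 - 172.31.255.255)
  192.168.0.0/16 (192.168.0.0 - 192.168.255.255)
Public (not in any RFC 1918 range)


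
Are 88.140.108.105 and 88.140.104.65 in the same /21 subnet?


Mask: 255.255.248.0
88.140.108.105 AND mask = 88.140.104.0
88.140.104.65 AND mask = 88.140.104.0
Yes, same subnet (88.140.104.0)


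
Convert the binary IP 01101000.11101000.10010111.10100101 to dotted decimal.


01101000 = 104
11101000 = 232
10010111 = 151
10100101 = 165
IP: 104.232.151.165


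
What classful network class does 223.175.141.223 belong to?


First octet: 223
Binary: 11011111
110xxxxx -> Class C (192-223)
Class C, default mask 255.255.255.0 (/24)


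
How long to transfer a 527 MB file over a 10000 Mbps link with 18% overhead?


Effective throughput = 10000 * (1 - 18/100) = 8200 Mbps
File size in Mb = 527 * 8 = 4216 Mb
Time = 4216 / 8200
Time = 0.5141 seconds


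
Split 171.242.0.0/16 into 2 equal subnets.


New prefix = 16 + 1 = 17
Each subnet has 32768 addresses
  171.242.0.0/17
  171.242.128.0/17
Subnets: 171.242.0.0/17, 171.242.128.0/17


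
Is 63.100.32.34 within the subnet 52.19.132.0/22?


Subnet network: 52.19.132.0
Test IP AND mask: 63.100.32.0
No, 63.100.32.34 is not in 52.19.132.0/22


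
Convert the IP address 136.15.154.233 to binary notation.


136 = 10001000
15 = 00001111
154 = 10011010
233 = 11101001
Binary: 10001000.00001111.10011010.11101001


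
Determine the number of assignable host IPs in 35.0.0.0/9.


Host bits = 32 - 9 = 23
Total addresses = 2^23 = 8388608
Usable = total - 2 (network and broadcast)
Usable hosts: 8388606


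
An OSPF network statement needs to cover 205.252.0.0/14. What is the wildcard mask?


Subnet mask: 255.252.0.0
Wildcard = 255.255.255.255 - subnet mask
255 - 255 = 0
255 - 252 = 3
255 - 0 = 255
255 - 0 = 255
Wildcard: 0.3.255.255


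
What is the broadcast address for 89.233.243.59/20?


Network: 89.233.240.0/20
Host bits = 12
Set all host bits to 1:
Broadcast: 89.233.255.255


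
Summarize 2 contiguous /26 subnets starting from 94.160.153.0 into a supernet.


Original prefix: /26
Number of subnets: 2 = 2^1
New prefix = 26 - 1 = 25
Supernet: 94.160.153.0/25


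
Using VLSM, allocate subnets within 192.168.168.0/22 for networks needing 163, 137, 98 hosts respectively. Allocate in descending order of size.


163 hosts -> /24 (254 usable): 192.168.168.0/24
137 hosts -> /24 (254 usable): 192.168.169.0/24
98 hosts -> /25 (126 usable): 192.168.170.0/25
Allocation: 192.168.168.0/24 (163 hosts, 254 usable); 192.168.169.0/24 (137 hosts, 254 usable); 192.168.170.0/25 (98 hosts, 126 usable)


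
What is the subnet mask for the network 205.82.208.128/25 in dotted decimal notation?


/25 means 25 network bits, 7 host bits
Binary: 11111111111111111111111110000000
Mask: 255.255.255.128


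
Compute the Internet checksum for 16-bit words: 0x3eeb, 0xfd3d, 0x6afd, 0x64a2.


Sum all words (with carry folding):
+ 0x3eeb = 0x3eeb
+ 0xfd3d = 0x3c29
+ 0x6afd = 0xa726
+ 0x64a2 = 0x0bc9
One's complement: ~0x0bc9
Checksum = 0xf436


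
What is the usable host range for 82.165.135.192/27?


Network: 82.165.135.192
Broadcast: 82.165.135.223
First usable = network + 1
Last usable = broadcast - 1
Range: 82.165.135.193 to 82.165.135.222


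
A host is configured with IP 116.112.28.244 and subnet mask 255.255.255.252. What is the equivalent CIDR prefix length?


Binary: 11111111.11111111.11111111.11111100
Count leading 1s
Prefix: /30


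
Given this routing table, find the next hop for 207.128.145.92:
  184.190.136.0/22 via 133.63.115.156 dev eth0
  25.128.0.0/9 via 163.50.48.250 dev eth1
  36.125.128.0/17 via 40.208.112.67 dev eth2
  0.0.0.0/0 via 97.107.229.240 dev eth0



Longest prefix match for 207.128.145.92:
  /22 184.190.136.0: no
  /9 25.128.0.0: no
  /17 36.125.128.0: no
  /0 0.0.0.0: MATCH
Selected: next-hop 97.107.229.240 via eth0 (matched /0)


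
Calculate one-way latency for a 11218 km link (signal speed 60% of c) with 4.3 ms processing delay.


Speed = 0.6 * 3e5 km/s = 180000 km/s
Propagation delay = 11218 / 180000 = 0.0623 s = 62.3222 ms
Processing delay = 4.3 ms
Total one-way latency = 66.6222 ms


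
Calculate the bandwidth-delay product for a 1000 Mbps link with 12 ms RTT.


BDP = bandwidth * RTT
= 1000 Mbps * 12 ms
= 1000 * 1e6 * 12 / 1000 bits
= 12000000 bits
= 1500000 bytes
= 1464.8438 KB
BDP = 12000000 bits (1500000 bytes)


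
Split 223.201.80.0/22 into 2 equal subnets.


New prefix = 22 + 1 = 23
Each subnet has 512 addresses
  223.201.80.0/23
  223.201.82.0/23
Subnets: 223.201.80.0/23, 223.201.82.0/23


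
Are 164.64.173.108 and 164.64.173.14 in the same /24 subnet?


Mask: 255.255.255.0
164.64.173.108 AND mask = 164.64.173.0
164.64.173.14 AND mask = 164.64.173.0
Yes, same subnet (164.64.173.0)


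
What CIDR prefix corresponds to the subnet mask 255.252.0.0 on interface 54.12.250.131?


Binary: 11111111.11111100.00000000.00000000
Count leading 1s
Prefix: /14


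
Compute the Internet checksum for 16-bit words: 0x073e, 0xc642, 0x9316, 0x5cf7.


Sum all words (with carry folding):
+ 0x073e = 0x073e
+ 0xc642 = 0xcd80
+ 0x9316 = 0x6097
+ 0x5cf7 = 0xbd8e
One's complement: ~0xbd8e
Checksum = 0x4271


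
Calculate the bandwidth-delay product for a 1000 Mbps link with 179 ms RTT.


BDP = bandwidth * RTT
= 1000 Mbps * 179 ms
= 1000 * 1e6 * 179 / 1000 bits
= 179000000 bits
= 22375000 bytes
= 21850.5859 KB
BDP = 179000000 bits (22375000 bytes)


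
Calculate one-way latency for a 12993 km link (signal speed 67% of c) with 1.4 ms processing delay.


Speed = 0.67 * 3e5 km/s = 201000 km/s
Propagation delay = 12993 / 201000 = 0.0646 s = 64.6418 ms
Processing delay = 1.4 ms
Total one-way latency = 66.0418 ms


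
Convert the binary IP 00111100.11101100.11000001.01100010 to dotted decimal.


00111100 = 60
11101100 = 236
11000001 = 193
01100010 = 98
IP: 60.236.193.98


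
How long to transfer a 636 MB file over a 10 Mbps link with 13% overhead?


Effective throughput = 10 * (1 - 13/100) = 8.7 Mbps
File size in Mb = 636 * 8 = 5088 Mb
Time = 5088 / 8.7
Time = 584.8276 seconds


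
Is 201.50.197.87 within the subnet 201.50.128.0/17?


Subnet network: 201.50.128.0
Test IP AND mask: 201.50.128.0
Yes, 201.50.197.87 is in 201.50.128.0/17


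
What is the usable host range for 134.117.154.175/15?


Network: 134.116.0.0
Broadcast: 134.117.255.255
First usable = network + 1
Last usable = broadcast - 1
Range: 134.116.0.1 to 134.117.255.254


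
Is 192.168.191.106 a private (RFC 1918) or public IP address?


RFC 1918 private ranges:
  10.0.0.0/8 (10.0.0.0 - 10.255.255.255)
  172.16.0.0/12 (172.16.0.0 - 172.31.255.255)
  192.168.0.0/16 (192.168.0.0 - 192.168.255.255)
Private (in 192.168.0.0/16)


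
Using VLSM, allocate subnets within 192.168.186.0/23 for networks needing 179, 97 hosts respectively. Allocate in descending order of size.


179 hosts -> /24 (254 usable): 192.168.186.0/24
97 hosts -> /25 (126 usable): 192.168.187.0/25
Allocation: 192.168.186.0/24 (179 hosts, 254 usable); 192.168.187.0/25 (97 hosts, 126 usable)


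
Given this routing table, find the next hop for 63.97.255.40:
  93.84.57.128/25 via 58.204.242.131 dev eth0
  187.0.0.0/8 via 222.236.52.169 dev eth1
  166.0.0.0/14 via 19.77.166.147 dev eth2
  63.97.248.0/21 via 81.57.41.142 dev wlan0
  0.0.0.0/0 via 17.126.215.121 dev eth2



Longest prefix match for 63.97.255.40:
  /25 93.84.57.128: no
  /8 187.0.0.0: no
  /14 166.0.0.0: no
  /21 63.97.248.0: MATCH
  /0 0.0.0.0: MATCH
Selected: next-hop 81.57.41.142 via wlan0 (matched /21)


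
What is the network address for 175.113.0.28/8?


IP:   10101111.01110001.00000000.00011100
Mask: 11111111.00000000.00000000.00000000
AND operation:
Net:  10101111.00000000.00000000.00000000
Network: 175.0.0.0/8


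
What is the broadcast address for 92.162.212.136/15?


Network: 92.162.0.0/15
Host bits = 17
Set all host bits to 1:
Broadcast: 92.163.255.255


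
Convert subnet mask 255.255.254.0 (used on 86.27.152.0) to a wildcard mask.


Subnet mask: 255.255.254.0
Wildcard = 255.255.255.255 - subnet mask
255 - 255 = 0
255 - 255 = 0
255 - 254 = 1
255 - 0 = 255
Wildcard: 0.0.1.255


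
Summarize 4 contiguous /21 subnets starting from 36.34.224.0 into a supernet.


Original prefix: /21
Number of subnets: 4 = 2^2
New prefix = 21 - 2 = 19
Supernet: 36.34.224.0/19


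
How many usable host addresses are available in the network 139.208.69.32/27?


Host bits = 32 - 27 = 5
Total addresses = 2^5 = 32
Usable = total - 2 (network and broadcast)
Usable hosts: 30


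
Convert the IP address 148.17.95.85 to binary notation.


148 = 10010100
17 = 00010001
95 = 01011111
85 = 01010101
Binary: 10010100.00010001.01011111.01010101


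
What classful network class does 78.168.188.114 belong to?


First octet: 78
Binary: 01001110
0xxxxxxx -> Class A (1-126)
Class A, default mask 255.0.0.0 (/8)


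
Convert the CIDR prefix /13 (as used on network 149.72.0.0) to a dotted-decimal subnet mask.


/13 means 13 network bits, 19 host bits
Binary: 11111111111110000000000000000000
Mask: 255.248.0.0


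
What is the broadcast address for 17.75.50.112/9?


Network: 17.0.0.0/9
Host bits = 23
Set all host bits to 1:
Broadcast: 17.127.255.255


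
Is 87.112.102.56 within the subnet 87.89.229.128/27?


Subnet network: 87.89.229.128
Test IP AND mask: 87.112.102.32
No, 87.112.102.56 is not in 87.89.229.128/27


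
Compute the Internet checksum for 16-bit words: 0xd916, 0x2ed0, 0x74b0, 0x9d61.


Sum all words (with carry folding):
+ 0xd916 = 0xd916
+ 0x2ed0 = 0x07e7
+ 0x74b0 = 0x7c97
+ 0x9d61 = 0x19f9
One's complement: ~0x19f9
Checksum = 0xe606


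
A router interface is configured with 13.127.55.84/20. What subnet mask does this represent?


/20 means 20 network bits, 12 host bits
Binary: 11111111111111111111000000000000
Mask: 255.255.240.0


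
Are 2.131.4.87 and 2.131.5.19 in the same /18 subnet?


Mask: 255.255.192.0
2.131.4.87 AND mask = 2.131.0.0
2.131.5.19 AND mask = 2.131.0.0
Yes, same subnet (2.131.0.0)


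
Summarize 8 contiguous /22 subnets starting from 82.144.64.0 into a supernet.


Original prefix: /22
Number of subnets: 8 = 2^3
New prefix = 22 - 3 = 19
Supernet: 82.144.64.0/19


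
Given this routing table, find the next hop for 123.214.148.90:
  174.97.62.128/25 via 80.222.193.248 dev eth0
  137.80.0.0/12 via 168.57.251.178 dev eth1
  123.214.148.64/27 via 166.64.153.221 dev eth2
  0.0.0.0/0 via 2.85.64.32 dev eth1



Longest prefix match for 123.214.148.90:
  /25 174.97.62.128: no
  /12 137.80.0.0: no
  /27 123.214.148.64: MATCH
  /0 0.0.0.0: MATCH
Selected: next-hop 166.64.153.221 via eth2 (matched /27)


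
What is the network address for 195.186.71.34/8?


IP:   11000011.10111010.01000111.00100010
Mask: 11111111.00000000.00000000.00000000
AND operation:
Net:  11000011.00000000.00000000.00000000
Network: 195.0.0.0/8


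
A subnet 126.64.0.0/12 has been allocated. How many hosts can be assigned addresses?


Host bits = 32 - 12 = 20
Total addresses = 2^20 = 1048576
Usable = total - 2 (network and broadcast)
Usable hosts: 1048574


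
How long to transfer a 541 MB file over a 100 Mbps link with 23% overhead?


Effective throughput = 100 * (1 - 23/100) = 77 Mbps
File size in Mb = 541 * 8 = 4328 Mb
Time = 4328 / 77
Time = 56.2078 seconds


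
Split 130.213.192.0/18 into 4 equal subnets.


New prefix = 18 + 2 = 20
Each subnet has 4096 addresses
  130.213.192.0/20
  130.213.208.0/20
  130.213.224.0/20
  130.213.240.0/20
Subnets: 130.213.192.0/20, 130.213.208.0/20, 130.213.224.0/20, 130.213.240.0/20


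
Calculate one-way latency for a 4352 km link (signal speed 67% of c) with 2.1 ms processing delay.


Speed = 0.67 * 3e5 km/s = 201000 km/s
Propagation delay = 4352 / 201000 = 0.0217 s = 21.6517 ms
Processing delay = 2.1 ms
Total one-way latency = 23.7517 ms


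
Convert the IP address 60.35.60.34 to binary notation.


60 = 00111100
35 = 00100011
60 = 00111100
34 = 00100010
Binary: 00111100.00100011.00111100.00100010


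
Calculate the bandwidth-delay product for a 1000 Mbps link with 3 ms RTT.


BDP = bandwidth * RTT
= 1000 Mbps * 3 ms
= 1000 * 1e6 * 3 / 1000 bits
= 3000000 bits
= 375000 bytes
= 366.2109 KB
BDP = 3000000 bits (375000 bytes)


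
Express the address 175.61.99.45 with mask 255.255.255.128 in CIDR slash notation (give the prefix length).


Binary: 11111111.11111111.11111111.10000000
Count leading 1s
Prefix: /25


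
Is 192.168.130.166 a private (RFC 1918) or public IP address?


RFC 1918 private ranges:
  10.0.0.0/8 (10.0.0.0 - 10.255.255.255)
  172.16.0.0/12 (172.16.0.0 - 172.31.255.255)
  192.168.0.0/16 (192.168.0.0 - 192.168.255.255)
Private (in 192.168.0.0/16)


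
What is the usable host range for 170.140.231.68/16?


Network: 170.140.0.0
Broadcast: 170.140.255.255
First usable = network + 1
Last usable = broadcast - 1
Range: 170.140.0.1 to 170.140.255.254


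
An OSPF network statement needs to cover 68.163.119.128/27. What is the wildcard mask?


Subnet mask: 255.255.255.224
Wildcard = 255.255.255.255 - subnet mask
255 - 255 = 0
255 - 255 = 0
255 - 255 = 0
255 - 224 = 31
Wildcard: 0.0.0.31


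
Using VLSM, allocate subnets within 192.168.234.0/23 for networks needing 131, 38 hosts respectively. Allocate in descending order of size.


131 hosts -> /24 (254 usable): 192.168.234.0/24
38 hosts -> /26 (62 usable): 192.168.235.0/26
Allocation: 192.168.234.0/24 (131 hosts, 254 usable); 192.168.235.0/26 (38 hosts, 62 usable)


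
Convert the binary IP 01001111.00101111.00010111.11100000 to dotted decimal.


01001111 = 79
00101111 = 47
00010111 = 23
11100000 = 224
IP: 79.47.23.224


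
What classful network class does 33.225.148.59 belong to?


First octet: 33
Binary: 00100001
0xxxxxxx -> Class A (1-126)
Class A, default mask 255.0.0.0 (/8)


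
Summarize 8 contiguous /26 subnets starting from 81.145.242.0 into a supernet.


Original prefix: /26
Number of subnets: 8 = 2^3
New prefix = 26 - 3 = 23
Supernet: 81.145.242.0/23


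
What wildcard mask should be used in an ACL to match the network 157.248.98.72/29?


Subnet mask: 255.255.255.248
Wildcard = 255.255.255.255 - subnet mask
255 - 255 = 0
255 - 255 = 0
255 - 255 = 0
255 - 248 = 7
Wildcard: 0.0.0.7


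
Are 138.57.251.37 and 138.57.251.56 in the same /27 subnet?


Mask: 255.255.255.224
138.57.251.37 AND mask = 138.57.251.32
138.57.251.56 AND mask = 138.57.251.32
Yes, same subnet (138.57.251.32)


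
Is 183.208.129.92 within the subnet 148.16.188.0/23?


Subnet network: 148.16.188.0
Test IP AND mask: 183.208.128.0
No, 183.208.129.92 is not in 148.16.188.0/23


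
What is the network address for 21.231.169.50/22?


IP:   00010101.11100111.10101001.00110010
Mask: 11111111.11111111.11111100.00000000
AND operation:
Net:  00010101.11100111.10101000.00000000
Network: 21.231.168.0/22


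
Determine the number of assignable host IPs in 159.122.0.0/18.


Host bits = 32 - 18 = 14
Total addresses = 2^14 = 16384
Usable = total - 2 (network and broadcast)
Usable hosts: 16382


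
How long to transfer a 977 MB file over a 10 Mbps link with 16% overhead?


Effective throughput = 10 * (1 - 16/100) = 8.4 Mbps
File size in Mb = 977 * 8 = 7816 Mb
Time = 7816 / 8.4
Time = 930.4762 seconds


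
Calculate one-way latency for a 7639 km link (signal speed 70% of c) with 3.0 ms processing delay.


Speed = 0.7 * 3e5 km/s = 210000 km/s
Propagation delay = 7639 / 210000 = 0.0364 s = 36.3762 ms
Processing delay = 3.0 ms
Total one-way latency = 39.3762 ms


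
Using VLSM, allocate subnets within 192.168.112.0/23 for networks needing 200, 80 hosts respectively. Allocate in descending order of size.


200 hosts -> /24 (254 usable): 192.168.112.0/24
80 hosts -> /25 (126 usable): 192.168.113.0/25
Allocation: 192.168.112.0/24 (200 hosts, 254 usable); 192.168.113.0/25 (80 hosts, 126 usable)


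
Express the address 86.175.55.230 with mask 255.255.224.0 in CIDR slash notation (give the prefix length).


Binary: 11111111.11111111.11100000.00000000
Count leading 1s
Prefix: /19


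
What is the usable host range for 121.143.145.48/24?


Network: 121.143.145.0
Broadcast: 121.143.145.255
First usable = network + 1
Last usable = broadcast - 1
Range: 121.143.145.1 to 121.143.145.254


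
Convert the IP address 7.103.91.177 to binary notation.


7 = 00000111
103 = 01100111
91 = 01011011
177 = 10110001
Binary: 00000111.01100111.01011011.10110001


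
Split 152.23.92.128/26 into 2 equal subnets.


New prefix = 26 + 1 = 27
Each subnet has 32 addresses
  152.23.92.128/27
  152.23.92.160/27
Subnets: 152.23.92.128/27, 152.23.92.160/27


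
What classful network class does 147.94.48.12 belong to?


First octet: 147
Binary: 10010011
10xxxxxx -> Class B (128-191)
Class B, default mask 255.255.0.0 (/16)


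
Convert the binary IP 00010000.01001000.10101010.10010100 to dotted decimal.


00010000 = 16
01001000 = 72
10101010 = 170
10010100 = 148
IP: 16.72.170.148


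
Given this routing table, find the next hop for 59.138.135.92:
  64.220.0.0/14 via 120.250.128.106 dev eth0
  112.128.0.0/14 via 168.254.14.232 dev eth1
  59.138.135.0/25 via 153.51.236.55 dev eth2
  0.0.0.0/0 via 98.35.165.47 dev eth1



Longest prefix match for 59.138.135.92:
  /14 64.220.0.0: no
  /14 112.128.0.0: no
  /25 59.138.135.0: MATCH
  /0 0.0.0.0: MATCH
Selected: next-hop 153.51.236.55 via eth2 (matched /25)


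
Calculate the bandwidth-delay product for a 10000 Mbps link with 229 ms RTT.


BDP = bandwidth * RTT
= 10000 Mbps * 229 ms
= 10000 * 1e6 * 229 / 1000 bits
= 2290000000 bits
= 286250000 bytes
= 279541.0156 KB
BDP = 2290000000 bits (286250000 bytes)


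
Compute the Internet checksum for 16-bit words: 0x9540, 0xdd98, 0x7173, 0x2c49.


Sum all words (with carry folding):
+ 0x9540 = 0x9540
+ 0xdd98 = 0x72d9
+ 0x7173 = 0xe44c
+ 0x2c49 = 0x1096
One's complement: ~0x1096
Checksum = 0xef69


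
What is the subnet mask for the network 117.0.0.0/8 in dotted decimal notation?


/8 means 8 network bits, 24 host bits
Binary: 11111111000000000000000000000000
Mask: 255.0.0.0


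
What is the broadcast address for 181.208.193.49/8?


Network: 181.0.0.0/8
Host bits = 24
Set all host bits to 1:
Broadcast: 181.255.255.255


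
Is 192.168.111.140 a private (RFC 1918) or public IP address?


RFC 1918 private ranges:
  10.0.0.0/8 (10.0.0.0 - 10.255.255.255)
  172.16.0.0/12 (172.16.0.0 - 172.31.255.255)
  192.168.0.0/16 (192.168.0.0 - 192.168.255.255)
Private (in 192.168.0.0/16)


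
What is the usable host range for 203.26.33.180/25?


Network: 203.26.33.128
Broadcast: 203.26.33.255
First usable = network + 1
Last usable = broadcast - 1
Range: 203.26.33.129 to 203.26.33.254


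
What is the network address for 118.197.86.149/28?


IP:   01110110.11000101.01010110.10010101
Mask: 11111111.11111111.11111111.11110000
AND operation:
Net:  01110110.11000101.01010110.10010000
Network: 118.197.86.144/28


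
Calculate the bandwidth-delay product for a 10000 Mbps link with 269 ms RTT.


BDP = bandwidth * RTT
= 10000 Mbps * 269 ms
= 10000 * 1e6 * 269 / 1000 bits
= 2690000000 bits
= 336250000 bytes
= 328369.1406 KB
BDP = 2690000000 bits (336250000 bytes)


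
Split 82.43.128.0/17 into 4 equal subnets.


New prefix = 17 + 2 = 19
Each subnet has 8192 addresses
  82.43.128.0/19
  82.43.160.0/19
  82.43.192.0/19
  82.43.224.0/19
Subnets: 82.43.128.0/19, 82.43.160.0/19, 82.43.192.0/19, 82.43.224.0/19


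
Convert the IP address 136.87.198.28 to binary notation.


136 = 10001000
87 = 01010111
198 = 11000110
28 = 00011100
Binary: 10001000.01010111.11000110.00011100


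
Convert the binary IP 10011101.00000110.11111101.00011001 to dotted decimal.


10011101 = 157
00000110 = 6
11111101 = 253
00011001 = 25
IP: 157.6.253.25


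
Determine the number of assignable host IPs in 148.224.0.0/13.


Host bits = 32 - 13 = 19
Total addresses = 2^19 = 524288
Usable = total - 2 (network and broadcast)
Usable hosts: 524286


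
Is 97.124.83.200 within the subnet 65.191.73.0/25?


Subnet network: 65.191.73.0
Test IP AND mask: 97.124.83.128
No, 97.124.83.200 is not in 65.191.73.0/25


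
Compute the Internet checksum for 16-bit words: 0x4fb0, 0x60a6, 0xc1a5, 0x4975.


Sum all words (with carry folding):
+ 0x4fb0 = 0x4fb0
+ 0x60a6 = 0xb056
+ 0xc1a5 = 0x71fc
+ 0x4975 = 0xbb71
One's complement: ~0xbb71
Checksum = 0x448e


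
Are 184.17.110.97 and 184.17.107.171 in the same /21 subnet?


Mask: 255.255.248.0
184.17.110.97 AND mask = 184.17.104.0
184.17.107.171 AND mask = 184.17.104.0
Yes, same subnet (184.17.104.0)


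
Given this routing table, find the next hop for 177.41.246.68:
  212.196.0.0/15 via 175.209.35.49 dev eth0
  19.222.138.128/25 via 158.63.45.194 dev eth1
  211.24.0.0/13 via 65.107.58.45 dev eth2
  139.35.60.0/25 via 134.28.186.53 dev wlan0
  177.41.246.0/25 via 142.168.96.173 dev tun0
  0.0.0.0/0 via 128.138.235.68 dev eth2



Longest prefix match for 177.41.246.68:
  /15 212.196.0.0: no
  /25 19.222.138.128: no
  /13 211.24.0.0: no
  /25 139.35.60.0: no
  /25 177.41.246.0: MATCH
  /0 0.0.0.0: MATCH
Selected: next-hop 142.168.96.173 via tun0 (matched /25)


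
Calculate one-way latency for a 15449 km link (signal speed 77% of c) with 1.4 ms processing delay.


Speed = 0.77 * 3e5 km/s = 231000 km/s
Propagation delay = 15449 / 231000 = 0.0669 s = 66.8788 ms
Processing delay = 1.4 ms
Total one-way latency = 68.2788 ms


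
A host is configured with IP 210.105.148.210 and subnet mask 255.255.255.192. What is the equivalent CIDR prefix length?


Binary: 11111111.11111111.11111111.11000000
Count leading 1s
Prefix: /26


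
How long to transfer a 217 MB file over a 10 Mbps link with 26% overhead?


Effective throughput = 10 * (1 - 26/100) = 7.4 Mbps
File size in Mb = 217 * 8 = 1736 Mb
Time = 1736 / 7.4
Time = 234.5946 seconds


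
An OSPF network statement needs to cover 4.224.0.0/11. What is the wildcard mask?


Subnet mask: 255.224.0.0
Wildcard = 255.255.255.255 - subnet mask
255 - 255 = 0
255 - 224 = 31
255 - 0 = 255
255 - 0 = 255
Wildcard: 0.31.255.255


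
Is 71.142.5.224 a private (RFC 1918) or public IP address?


RFC 1918 private ranges:
  10.0.0.0/8 (10.0.0.0 - 10.255.255.255)
  172.16.0.0/12 (172.16.0.0 - 172.31.255.255)
  192.168.0.0/16 (192.168.0.0 - 192.168.255.255)
Public (not in any RFC 1918 range)


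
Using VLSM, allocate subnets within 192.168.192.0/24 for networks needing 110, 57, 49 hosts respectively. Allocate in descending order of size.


110 hosts -> /25 (126 usable): 192.168.192.0/25
57 hosts -> /26 (62 usable): 192.168.192.128/26
49 hosts -> /26 (62 usable): 192.168.192.192/26
Allocation: 192.168.192.0/25 (110 hosts, 126 usable); 192.168.192.128/26 (57 hosts, 62 usable); 192.168.192.192/26 (49 hosts, 62 usable)


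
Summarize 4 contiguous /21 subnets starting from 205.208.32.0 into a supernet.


Original prefix: /21
Number of subnets: 4 = 2^2
New prefix = 21 - 2 = 19
Supernet: 205.208.32.0/19


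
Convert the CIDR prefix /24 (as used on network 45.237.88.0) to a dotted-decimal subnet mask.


/24 means 24 network bits, 8 host bits
Binary: 11111111111111111111111100000000
Mask: 255.255.255.0


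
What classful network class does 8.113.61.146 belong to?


First octet: 8
Binary: 00001000
0xxxxxxx -> Class A (1-126)
Class A, default mask 255.0.0.0 (/8)


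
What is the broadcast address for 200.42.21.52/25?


Network: 200.42.21.0/25
Host bits = 7
Set all host bits to 1:
Broadcast: 200.42.21.127


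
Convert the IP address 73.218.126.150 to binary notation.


73 = 01001001
218 = 11011010
126 = 01111110
150 = 10010110
Binary: 01001001.11011010.01111110.10010110


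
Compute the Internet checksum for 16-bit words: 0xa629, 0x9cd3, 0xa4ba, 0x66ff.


Sum all words (with carry folding):
+ 0xa629 = 0xa629
+ 0x9cd3 = 0x42fd
+ 0xa4ba = 0xe7b7
+ 0x66ff = 0x4eb7
One's complement: ~0x4eb7
Checksum = 0xb148


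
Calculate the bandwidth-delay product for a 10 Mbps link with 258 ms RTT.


BDP = bandwidth * RTT
= 10 Mbps * 258 ms
= 10 * 1e6 * 258 / 1000 bits
= 2580000 bits
= 322500 bytes
= 314.9414 KB
BDP = 2580000 bits (322500 bytes)


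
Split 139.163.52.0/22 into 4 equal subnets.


New prefix = 22 + 2 = 24
Each subnet has 256 addresses
  139.163.52.0/24
  139.163.53.0/24
  139.163.54.0/24
  139.163.55.0/24
Subnets: 139.163.52.0/24, 139.163.53.0/24, 139.163.54.0/24, 139.163.55.0/24


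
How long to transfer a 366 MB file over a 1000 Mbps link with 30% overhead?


Effective throughput = 1000 * (1 - 30/100) = 700 Mbps
File size in Mb = 366 * 8 = 2928 Mb
Time = 2928 / 700
Time = 4.1829 seconds


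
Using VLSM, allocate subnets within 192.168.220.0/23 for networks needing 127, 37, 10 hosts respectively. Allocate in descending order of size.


127 hosts -> /24 (254 usable): 192.168.220.0/24
37 hosts -> /26 (62 usable): 192.168.221.0/26
10 hosts -> /28 (14 usable): 192.168.221.64/28
Allocation: 192.168.220.0/24 (127 hosts, 254 usable); 192.168.221.0/26 (37 hosts, 62 usable); 192.168.221.64/28 (10 hosts, 14 usable)


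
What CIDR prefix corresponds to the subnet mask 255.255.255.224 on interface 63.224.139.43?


Binary: 11111111.11111111.11111111.11100000
Count leading 1s
Prefix: /27


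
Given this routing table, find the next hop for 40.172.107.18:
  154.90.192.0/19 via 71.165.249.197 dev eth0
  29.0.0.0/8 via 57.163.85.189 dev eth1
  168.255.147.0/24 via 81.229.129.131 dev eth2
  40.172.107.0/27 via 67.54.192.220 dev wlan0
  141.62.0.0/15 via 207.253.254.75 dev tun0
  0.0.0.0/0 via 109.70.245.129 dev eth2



Longest prefix match for 40.172.107.18:
  /19 154.90.192.0: no
  /8 29.0.0.0: no
  /24 168.255.147.0: no
  /27 40.172.107.0: MATCH
  /15 141.62.0.0: no
  /0 0.0.0.0: MATCH
Selected: next-hop 67.54.192.220 via wlan0 (matched /27)


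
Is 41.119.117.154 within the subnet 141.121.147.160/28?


Subnet network: 141.121.147.160
Test IP AND mask: 41.119.117.144
No, 41.119.117.154 is not in 141.121.147.160/28


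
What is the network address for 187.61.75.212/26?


IP:   10111011.00111101.01001011.11010100
Mask: 11111111.11111111.11111111.11000000
AND operation:
Net:  10111011.00111101.01001011.11000000
Network: 187.61.75.192/26


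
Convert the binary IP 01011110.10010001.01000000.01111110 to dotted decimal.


01011110 = 94
10010001 = 145
01000000 = 64
01111110 = 126
IP: 94.145.64.126


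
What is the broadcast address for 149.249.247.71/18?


Network: 149.249.192.0/18
Host bits = 14
Set all host bits to 1:
Broadcast: 149.249.255.255


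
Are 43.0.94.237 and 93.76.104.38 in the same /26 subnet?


Mask: 255.255.255.192
43.0.94.237 AND mask = 43.0.94.192
93.76.104.38 AND mask = 93.76.104.0
No, different subnets (43.0.94.192 vs 93.76.104.0)


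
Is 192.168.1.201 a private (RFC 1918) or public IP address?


RFC 1918 private ranges:
  10.0.0.0/8 (10.0.0.0 - 10.255.255.255)
  172.16.0.0/12 (172.16.0.0 - 172.31.255.255)
  192.168.0.0/16 (192.168.0.0 - 192.168.255.255)
Private (in 192.168.0.0/16)


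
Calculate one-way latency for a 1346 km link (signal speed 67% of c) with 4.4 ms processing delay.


Speed = 0.67 * 3e5 km/s = 201000 km/s
Propagation delay = 1346 / 201000 = 0.0067 s = 6.6965 ms
Processing delay = 4.4 ms
Total one-way latency = 11.0965 ms


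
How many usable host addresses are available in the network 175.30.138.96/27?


Host bits = 32 - 27 = 5
Total addresses = 2^5 = 32
Usable = total - 2 (network and broadcast)
Usable hosts: 30


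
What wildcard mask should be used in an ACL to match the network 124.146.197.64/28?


Subnet mask: 255.255.255.240
Wildcard = 255.255.255.255 - subnet mask
255 - 255 = 0
255 - 255 = 0
255 - 255 = 0
255 - 240 = 15
Wildcard: 0.0.0.15


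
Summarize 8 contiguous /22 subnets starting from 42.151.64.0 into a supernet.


Original prefix: /22
Number of subnets: 8 = 2^3
New prefix = 22 - 3 = 19
Supernet: 42.151.64.0/19


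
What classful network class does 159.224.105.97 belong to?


First octet: 159
Binary: 10011111
10xxxxxx -> Class B (128-191)
Class B, default mask 255.255.0.0 (/16)


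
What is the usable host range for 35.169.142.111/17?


Network: 35.169.128.0
Broadcast: 35.169.255.255
First usable = network + 1
Last usable = broadcast - 1
Range: 35.169.128.1 to 35.169.255.254


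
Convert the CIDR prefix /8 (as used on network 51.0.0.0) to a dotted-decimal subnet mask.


/8 means 8 network bits, 24 host bits
Binary: 11111111000000000000000000000000
Mask: 255.0.0.0


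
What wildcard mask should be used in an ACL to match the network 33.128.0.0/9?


Subnet mask: 255.128.0.0
Wildcard = 255.255.255.255 - subnet mask
255 - 255 = 0
255 - 128 = 127
255 - 0 = 255
255 - 0 = 255
Wildcard: 0.127.255.255


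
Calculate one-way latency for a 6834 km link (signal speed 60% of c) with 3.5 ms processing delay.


Speed = 0.6 * 3e5 km/s = 180000 km/s
Propagation delay = 6834 / 180000 = 0.038 s = 37.9667 ms
Processing delay = 3.5 ms
Total one-way latency = 41.4667 ms


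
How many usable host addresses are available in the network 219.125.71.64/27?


Host bits = 32 - 27 = 5
Total addresses = 2^5 = 32
Usable = total - 2 (network and broadcast)
Usable hosts: 30


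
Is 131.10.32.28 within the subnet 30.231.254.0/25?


Subnet network: 30.231.254.0
Test IP AND mask: 131.10.32.0
No, 131.10.32.28 is not in 30.231.254.0/25


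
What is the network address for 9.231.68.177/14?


IP:   00001001.11100111.01000100.10110001
Mask: 11111111.11111100.00000000.00000000
AND operation:
Net:  00001001.11100100.00000000.00000000
Network: 9.228.0.0/14


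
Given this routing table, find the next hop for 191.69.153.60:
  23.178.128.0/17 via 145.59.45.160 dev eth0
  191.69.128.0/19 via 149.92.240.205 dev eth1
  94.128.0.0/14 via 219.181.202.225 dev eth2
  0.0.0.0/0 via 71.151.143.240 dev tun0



Longest prefix match for 191.69.153.60:
  /17 23.178.128.0: no
  /19 191.69.128.0: MATCH
  /14 94.128.0.0: no
  /0 0.0.0.0: MATCH
Selected: next-hop 149.92.240.205 via eth1 (matched /19)


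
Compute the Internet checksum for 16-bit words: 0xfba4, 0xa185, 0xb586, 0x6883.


Sum all words (with carry folding):
+ 0xfba4 = 0xfba4
+ 0xa185 = 0x9d2a
+ 0xb586 = 0x52b1
+ 0x6883 = 0xbb34
One's complement: ~0xbb34
Checksum = 0x44cb


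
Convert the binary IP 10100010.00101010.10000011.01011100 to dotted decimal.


10100010 = 162
00101010 = 42
10000011 = 131
01011100 = 92
IP: 162.42.131.92


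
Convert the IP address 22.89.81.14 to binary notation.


22 = 00010110
89 = 01011001
81 = 01010001
14 = 00001110
Binary: 00010110.01011001.01010001.00001110


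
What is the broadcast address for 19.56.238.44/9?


Network: 19.0.0.0/9
Host bits = 23
Set all host bits to 1:
Broadcast: 19.127.255.255


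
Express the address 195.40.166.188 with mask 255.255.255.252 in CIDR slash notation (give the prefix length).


Binary: 11111111.11111111.11111111.11111100
Count leading 1s
Prefix: /30


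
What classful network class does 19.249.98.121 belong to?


First octet: 19
Binary: 00010011
0xxxxxxx -> Class A (1-126)
Class A, default mask 255.0.0.0 (/8)


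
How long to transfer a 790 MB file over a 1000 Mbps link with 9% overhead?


Effective throughput = 1000 * (1 - 9/100) = 910 Mbps
File size in Mb = 790 * 8 = 6320 Mb
Time = 6320 / 910
Time = 6.9451 seconds


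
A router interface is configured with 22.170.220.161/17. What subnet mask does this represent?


/17 means 17 network bits, 15 host bits
Binary: 11111111111111111000000000000000
Mask: 255.255.128.0


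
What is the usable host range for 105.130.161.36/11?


Network: 105.128.0.0
Broadcast: 105.159.255.255
First usable = network + 1
Last usable = broadcast - 1
Range: 105.128.0.1 to 105.159.255.254


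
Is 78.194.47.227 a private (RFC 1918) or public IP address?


RFC 1918 private ranges:
  10.0.0.0/8 (10.0.0.0 - 10.255.255.255)
  172.16.0.0/12 (172.16.0.0 - 172.31.255.255)
  192.168.0.0/16 (192.168.0.0 - 192.168.255.255)
Public (not in any RFC 1918 range)


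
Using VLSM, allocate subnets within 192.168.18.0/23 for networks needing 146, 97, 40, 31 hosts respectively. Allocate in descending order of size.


146 hosts -> /24 (254 usable): 192.168.18.0/24
97 hosts -> /25 (126 usable): 192.168.19.0/25
40 hosts -> /26 (62 usable): 192.168.19.128/26
31 hosts -> /26 (62 usable): 192.168.19.192/26
Allocation: 192.168.18.0/24 (146 hosts, 254 usable); 192.168.19.0/25 (97 hosts, 126 usable); 192.168.19.128/26 (40 hosts, 62 usable); 192.168.19.192/26 (31 hosts, 62 usable)


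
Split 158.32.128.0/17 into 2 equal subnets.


New prefix = 17 + 1 = 18
Each subnet has 16384 addresses
  158.32.128.0/18
  158.32.192.0/18
Subnets: 158.32.128.0/18, 158.32.192.0/18


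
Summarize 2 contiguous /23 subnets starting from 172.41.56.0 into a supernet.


Original prefix: /23
Number of subnets: 2 = 2^1
New prefix = 23 - 1 = 22
Supernet: 172.41.56.0/22


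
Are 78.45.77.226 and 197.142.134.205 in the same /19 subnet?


Mask: 255.255.224.0
78.45.77.226 AND mask = 78.45.64.0
197.142.134.205 AND mask = 197.142.128.0
No, different subnets (78.45.64.0 vs 197.142.128.0)


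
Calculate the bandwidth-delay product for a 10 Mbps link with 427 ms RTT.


BDP = bandwidth * RTT
= 10 Mbps * 427 ms
= 10 * 1e6 * 427 / 1000 bits
= 4270000 bits
= 533750 bytes
= 521.2402 KB
BDP = 4270000 bits (533750 bytes)


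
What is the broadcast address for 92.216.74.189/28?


Network: 92.216.74.176/28
Host bits = 4
Set all host bits to 1:
Broadcast: 92.216.74.191


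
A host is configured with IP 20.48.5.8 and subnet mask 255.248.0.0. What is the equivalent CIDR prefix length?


Binary: 11111111.11111000.00000000.00000000
Count leading 1s
Prefix: /13


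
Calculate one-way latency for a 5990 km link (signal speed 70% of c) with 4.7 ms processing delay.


Speed = 0.7 * 3e5 km/s = 210000 km/s
Propagation delay = 5990 / 210000 = 0.0285 s = 28.5238 ms
Processing delay = 4.7 ms
Total one-way latency = 33.2238 ms


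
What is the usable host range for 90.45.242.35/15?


Network: 90.44.0.0
Broadcast: 90.45.255.255
First usable = network + 1
Last usable = broadcast - 1
Range: 90.44.0.1 to 90.45.255.254


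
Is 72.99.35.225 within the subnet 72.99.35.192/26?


Subnet network: 72.99.35.192
Test IP AND mask: 72.99.35.192
Yes, 72.99.35.225 is in 72.99.35.192/26


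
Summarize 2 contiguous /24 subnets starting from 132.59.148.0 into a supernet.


Original prefix: /24
Number of subnets: 2 = 2^1
New prefix = 24 - 1 = 23
Supernet: 132.59.148.0/23


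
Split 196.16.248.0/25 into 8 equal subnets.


New prefix = 25 + 3 = 28
Each subnet has 16 addresses
  196.16.248.0/28
  196.16.248.16/28
  196.16.248.32/28
  196.16.248.48/28
  196.16.248.64/28
  196.16.248.80/28
  196.16.248.96/28
  196.16.248.112/28
Subnets: 196.16.248.0/28, 196.16.248.16/28, 196.16.248.32/28, 196.16.248.48/28, 196.16.248.64/28, 196.16.248.80/28, 196.16.248.96/28, 196.16.248.112/28


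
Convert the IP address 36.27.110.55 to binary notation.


36 = 00100100
27 = 00011011
110 = 01101110
55 = 00110111
Binary: 00100100.00011011.01101110.00110111


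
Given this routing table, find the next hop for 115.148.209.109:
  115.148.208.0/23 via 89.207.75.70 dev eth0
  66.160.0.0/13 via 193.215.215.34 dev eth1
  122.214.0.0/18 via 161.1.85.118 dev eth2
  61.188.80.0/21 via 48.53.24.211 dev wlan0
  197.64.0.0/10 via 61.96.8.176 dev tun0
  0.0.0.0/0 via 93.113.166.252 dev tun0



Longest prefix match for 115.148.209.109:
  /23 115.148.208.0: MATCH
  /13 66.160.0.0: no
  /18 122.214.0.0: no
  /21 61.188.80.0: no
  /10 197.64.0.0: no
  /0 0.0.0.0: MATCH
Selected: next-hop 89.207.75.70 via eth0 (matched /23)


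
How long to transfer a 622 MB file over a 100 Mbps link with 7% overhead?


Effective throughput = 100 * (1 - 7/100) = 93 Mbps
File size in Mb = 622 * 8 = 4976 Mb
Time = 4976 / 93
Time = 53.5054 seconds


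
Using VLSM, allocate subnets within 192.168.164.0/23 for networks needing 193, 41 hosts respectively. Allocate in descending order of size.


193 hosts -> /24 (254 usable): 192.168.164.0/24
41 hosts -> /26 (62 usable): 192.168.165.0/26
Allocation: 192.168.164.0/24 (193 hosts, 254 usable); 192.168.165.0/26 (41 hosts, 62 usable)


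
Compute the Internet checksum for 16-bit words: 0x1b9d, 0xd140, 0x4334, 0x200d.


Sum all words (with carry folding):
+ 0x1b9d = 0x1b9d
+ 0xd140 = 0xecdd
+ 0x4334 = 0x3012
+ 0x200d = 0x501f
One's complement: ~0x501f
Checksum = 0xafe0


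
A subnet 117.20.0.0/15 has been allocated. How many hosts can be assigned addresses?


Host bits = 32 - 15 = 17
Total addresses = 2^17 = 131072
Usable = total - 2 (network and broadcast)
Usable hosts: 131070


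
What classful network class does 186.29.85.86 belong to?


First octet: 186
Binary: 10111010
10xxxxxx -> Class B (128-191)
Class B, default mask 255.255.0.0 (/16)


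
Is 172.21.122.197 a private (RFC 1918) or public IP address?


RFC 1918 private ranges:
  10.0.0.0/8 (10.0.0.0 - 10.255.255.255)
  172.16.0.0/12 (172.16.0.0 - 172.31.255.255)
  192.168.0.0/16 (192.168.0.0 - 192.168.255.255)
Private (in 172.16.0.0/12)


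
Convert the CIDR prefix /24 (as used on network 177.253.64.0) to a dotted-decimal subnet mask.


/24 means 24 network bits, 8 host bits
Binary: 11111111111111111111111100000000
Mask: 255.255.255.0


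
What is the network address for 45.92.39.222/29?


IP:   00101101.01011100.00100111.11011110
Mask: 11111111.11111111.11111111.11111000
AND operation:
Net:  00101101.01011100.00100111.11011000
Network: 45.92.39.216/29


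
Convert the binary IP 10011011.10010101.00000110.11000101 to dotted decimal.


10011011 = 155
10010101 = 149
00000110 = 6
11000101 = 197
IP: 155.149.6.197


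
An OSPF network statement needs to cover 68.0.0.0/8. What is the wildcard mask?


Subnet mask: 255.0.0.0
Wildcard = 255.255.255.255 - subnet mask
255 - 255 = 0
255 - 0 = 255
255 - 0 = 255
255 - 0 = 255
Wildcard: 0.255.255.255


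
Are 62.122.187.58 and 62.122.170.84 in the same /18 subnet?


Mask: 255.255.192.0
62.122.187.58 AND mask = 62.122.128.0
62.122.170.84 AND mask = 62.122.128.0
Yes, same subnet (62.122.128.0)


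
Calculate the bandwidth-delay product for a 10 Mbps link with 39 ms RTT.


BDP = bandwidth * RTT
= 10 Mbps * 39 ms
= 10 * 1e6 * 39 / 1000 bits
= 390000 bits
= 48750 bytes
= 47.6074 KB
BDP = 390000 bits (48750 bytes)


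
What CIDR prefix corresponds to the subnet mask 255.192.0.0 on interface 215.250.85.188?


Binary: 11111111.11000000.00000000.00000000
Count leading 1s
Prefix: /10


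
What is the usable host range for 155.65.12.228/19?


Network: 155.65.0.0
Broadcast: 155.65.31.255
First usable = network + 1
Last usable = broadcast - 1
Range: 155.65.0.1 to 155.65.31.254


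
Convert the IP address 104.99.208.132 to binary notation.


104 = 01101000
99 = 01100011
208 = 11010000
132 = 10000100
Binary: 01101000.01100011.11010000.10000100


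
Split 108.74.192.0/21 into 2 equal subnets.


New prefix = 21 + 1 = 22
Each subnet has 1024 addresses
  108.74.192.0/22
  108.74.196.0/22
Subnets: 108.74.192.0/22, 108.74.196.0/22
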